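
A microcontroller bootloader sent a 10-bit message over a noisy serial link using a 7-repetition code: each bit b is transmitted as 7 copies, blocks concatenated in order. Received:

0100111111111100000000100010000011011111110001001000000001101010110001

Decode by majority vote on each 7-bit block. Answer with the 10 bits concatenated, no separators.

1100010010

Block 1 (0100111): 4 ones → 1
Block 2 (1111111): 7 ones → 1
Block 3 (0000000): 0 ones → 0
Block 4 (0100010): 2 ones → 0
Block 5 (0000110): 2 ones → 0
Block 6 (1111111): 7 ones → 1
Block 7 (0001001): 2 ones → 0
Block 8 (0000000): 0 ones → 0
Block 9 (0110101): 4 ones → 1
Block 10 (0110001): 3 ones → 0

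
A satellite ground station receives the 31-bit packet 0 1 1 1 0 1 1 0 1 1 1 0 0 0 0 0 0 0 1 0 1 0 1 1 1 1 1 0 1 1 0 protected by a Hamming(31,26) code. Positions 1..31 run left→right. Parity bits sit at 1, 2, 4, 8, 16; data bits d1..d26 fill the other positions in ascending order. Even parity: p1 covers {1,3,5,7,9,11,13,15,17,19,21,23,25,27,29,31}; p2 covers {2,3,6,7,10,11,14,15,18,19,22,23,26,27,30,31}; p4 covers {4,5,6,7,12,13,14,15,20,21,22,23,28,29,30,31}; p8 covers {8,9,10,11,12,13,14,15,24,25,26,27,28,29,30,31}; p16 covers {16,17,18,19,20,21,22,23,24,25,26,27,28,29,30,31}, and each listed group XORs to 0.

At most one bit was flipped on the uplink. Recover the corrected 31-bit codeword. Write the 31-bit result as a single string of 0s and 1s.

s1 (pos 1,3,5,7,9,11,13,15,17,19,21,23,25,27,29,31): 0⊕1⊕0⊕1⊕1⊕1⊕0⊕0⊕0⊕1⊕1⊕1⊕1⊕1⊕1⊕0 = 0
s2 (pos 2,3,6,7,10,11,14,15,18,19,22,23,26,27,30,31): 1⊕1⊕1⊕1⊕1⊕1⊕0⊕0⊕0⊕1⊕0⊕1⊕1⊕1⊕1⊕0 = 1
s4 (pos 4,5,6,7,12,13,14,15,20,21,22,23,28,29,30,31): 1⊕0⊕1⊕1⊕0⊕0⊕0⊕0⊕0⊕1⊕0⊕1⊕0⊕1⊕1⊕0 = 1
s8 (pos 8,9,10,11,12,13,14,15,24,25,26,27,28,29,30,31): 0⊕1⊕1⊕1⊕0⊕0⊕0⊕0⊕1⊕1⊕1⊕1⊕0⊕1⊕1⊕0 = 1
s16 (pos 16,17,18,19,20,21,22,23,24,25,26,27,28,29,30,31): 0⊕0⊕0⊕1⊕0⊕1⊕0⊕1⊕1⊕1⊕1⊕1⊕0⊕1⊕1⊕0 = 1
Syndrome s16…s1 = 11110 → error at position 30.
Flip position 30: 0111011011100000001010111110110 → 0111011011100000001010111110100

0111011011100000001010111110100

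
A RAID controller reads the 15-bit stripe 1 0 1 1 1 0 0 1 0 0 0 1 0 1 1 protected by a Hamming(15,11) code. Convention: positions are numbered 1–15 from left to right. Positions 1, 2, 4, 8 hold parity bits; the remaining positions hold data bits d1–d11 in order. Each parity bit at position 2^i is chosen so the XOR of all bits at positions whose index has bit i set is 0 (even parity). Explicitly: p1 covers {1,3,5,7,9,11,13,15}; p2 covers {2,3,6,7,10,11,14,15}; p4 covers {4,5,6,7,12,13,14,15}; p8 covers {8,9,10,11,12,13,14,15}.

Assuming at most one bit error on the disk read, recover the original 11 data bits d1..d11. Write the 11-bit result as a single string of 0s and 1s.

s1 (pos 1,3,5,7,9,11,13,15): 1⊕1⊕1⊕0⊕0⊕0⊕0⊕1 = 0
s2 (pos 2,3,6,7,10,11,14,15): 0⊕1⊕0⊕0⊕0⊕0⊕1⊕1 = 1
s4 (pos 4,5,6,7,12,13,14,15): 1⊕1⊕0⊕0⊕1⊕0⊕1⊕1 = 1
s8 (pos 8,9,10,11,12,13,14,15): 1⊕0⊕0⊕0⊕1⊕0⊕1⊕1 = 0
Syndrome s8…s1 = 0110 → error at position 6.
Flip position 6: 101110010001011 → 101111010001011
Read data bits from positions 3,5,6,7,9,10,11,12,13,14,15: 11100001011

11100001011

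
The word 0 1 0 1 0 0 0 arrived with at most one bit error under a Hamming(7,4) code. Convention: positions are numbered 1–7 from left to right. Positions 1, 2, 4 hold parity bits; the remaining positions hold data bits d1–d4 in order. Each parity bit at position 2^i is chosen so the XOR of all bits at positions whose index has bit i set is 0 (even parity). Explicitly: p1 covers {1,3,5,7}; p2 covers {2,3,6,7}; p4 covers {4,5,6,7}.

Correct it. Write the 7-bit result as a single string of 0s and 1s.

s1 (pos 1,3,5,7): 0⊕0⊕0⊕0 = 0
s2 (pos 2,3,6,7): 1⊕0⊕0⊕0 = 1
s4 (pos 4,5,6,7): 1⊕0⊕0⊕0 = 1
Syndrome s4…s1 = 110 → error at position 6.
Flip position 6: 0101000 → 0101010

0101010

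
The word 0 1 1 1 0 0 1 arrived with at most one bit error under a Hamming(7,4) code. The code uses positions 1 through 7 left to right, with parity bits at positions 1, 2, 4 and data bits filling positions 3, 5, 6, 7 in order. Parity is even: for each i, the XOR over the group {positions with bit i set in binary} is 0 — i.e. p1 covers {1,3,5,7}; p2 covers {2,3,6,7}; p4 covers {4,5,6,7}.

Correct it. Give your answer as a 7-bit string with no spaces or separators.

s1 (pos 1,3,5,7): 0⊕1⊕0⊕1 = 0
s2 (pos 2,3,6,7): 1⊕1⊕0⊕1 = 1
s4 (pos 4,5,6,7): 1⊕0⊕0⊕1 = 0
Syndrome s4…s1 = 010 → error at position 2.
Flip position 2: 0111001 → 0011001

0011001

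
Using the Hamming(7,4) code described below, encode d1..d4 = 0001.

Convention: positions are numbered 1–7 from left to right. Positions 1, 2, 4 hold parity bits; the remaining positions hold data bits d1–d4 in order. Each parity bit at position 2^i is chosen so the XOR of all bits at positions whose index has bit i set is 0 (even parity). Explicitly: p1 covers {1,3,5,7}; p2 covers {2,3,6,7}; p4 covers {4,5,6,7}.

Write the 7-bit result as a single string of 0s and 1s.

Place data at non-parity positions: p1 p2 0 p4 0 0 1
p1 (pos 1,3,5,7): XOR of data positions = 0⊕0⊕1 = 1
p2 (pos 2,3,6,7): XOR of data positions = 0⊕0⊕1 = 1
p4 (pos 4,5,6,7): XOR of data positions = 0⊕0⊕1 = 1
Codeword: 1101001

1101001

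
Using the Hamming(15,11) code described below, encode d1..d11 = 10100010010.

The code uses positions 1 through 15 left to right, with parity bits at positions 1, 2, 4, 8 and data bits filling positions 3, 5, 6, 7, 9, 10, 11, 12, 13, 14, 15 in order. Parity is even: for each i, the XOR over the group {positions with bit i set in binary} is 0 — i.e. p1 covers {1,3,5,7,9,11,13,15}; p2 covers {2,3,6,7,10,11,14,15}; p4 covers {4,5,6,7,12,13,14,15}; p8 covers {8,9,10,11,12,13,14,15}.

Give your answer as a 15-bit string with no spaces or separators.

001001000010010

Place data at non-parity positions: p1 p2 1 p4 0 1 0 p8 0 0 1 0 0 1 0
p1 (pos 1,3,5,7,9,11,13,15): XOR of data positions = 1⊕0⊕0⊕0⊕1⊕0⊕0 = 0
p2 (pos 2,3,6,7,10,11,14,15): XOR of data positions = 1⊕1⊕0⊕0⊕1⊕1⊕0 = 0
p4 (pos 4,5,6,7,12,13,14,15): XOR of data positions = 0⊕1⊕0⊕0⊕0⊕1⊕0 = 0
p8 (pos 8,9,10,11,12,13,14,15): XOR of data positions = 0⊕0⊕1⊕0⊕0⊕1⊕0 = 0
Codeword: 001001000010010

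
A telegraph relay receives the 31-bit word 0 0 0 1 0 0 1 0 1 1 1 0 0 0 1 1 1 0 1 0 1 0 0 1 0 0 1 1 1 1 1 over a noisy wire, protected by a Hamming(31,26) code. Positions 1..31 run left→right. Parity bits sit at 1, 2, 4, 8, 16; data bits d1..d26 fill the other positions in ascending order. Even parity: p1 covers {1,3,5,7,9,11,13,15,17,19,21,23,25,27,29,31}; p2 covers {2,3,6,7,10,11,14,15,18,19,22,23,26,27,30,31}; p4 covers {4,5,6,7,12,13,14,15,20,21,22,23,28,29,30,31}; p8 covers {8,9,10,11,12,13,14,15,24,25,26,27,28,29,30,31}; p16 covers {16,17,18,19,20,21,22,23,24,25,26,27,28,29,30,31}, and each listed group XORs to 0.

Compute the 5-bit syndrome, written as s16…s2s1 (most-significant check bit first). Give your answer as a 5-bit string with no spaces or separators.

s1 (pos 1,3,5,7,9,11,13,15,17,19,21,23,25,27,29,31): 0⊕0⊕0⊕1⊕1⊕1⊕0⊕1⊕1⊕1⊕1⊕0⊕0⊕1⊕1⊕1 = 0
s2 (pos 2,3,6,7,10,11,14,15,18,19,22,23,26,27,30,31): 0⊕0⊕0⊕1⊕1⊕1⊕0⊕1⊕0⊕1⊕0⊕0⊕0⊕1⊕1⊕1 = 0
s4 (pos 4,5,6,7,12,13,14,15,20,21,22,23,28,29,30,31): 1⊕0⊕0⊕1⊕0⊕0⊕0⊕1⊕0⊕1⊕0⊕0⊕1⊕1⊕1⊕1 = 0
s8 (pos 8,9,10,11,12,13,14,15,24,25,26,27,28,29,30,31): 0⊕1⊕1⊕1⊕0⊕0⊕0⊕1⊕1⊕0⊕0⊕1⊕1⊕1⊕1⊕1 = 0
s16 (pos 16,17,18,19,20,21,22,23,24,25,26,27,28,29,30,31): 1⊕1⊕0⊕1⊕0⊕1⊕0⊕0⊕1⊕0⊕0⊕1⊕1⊕1⊕1⊕1 = 0
Syndrome s16…s1 = 00000 → no error.

00000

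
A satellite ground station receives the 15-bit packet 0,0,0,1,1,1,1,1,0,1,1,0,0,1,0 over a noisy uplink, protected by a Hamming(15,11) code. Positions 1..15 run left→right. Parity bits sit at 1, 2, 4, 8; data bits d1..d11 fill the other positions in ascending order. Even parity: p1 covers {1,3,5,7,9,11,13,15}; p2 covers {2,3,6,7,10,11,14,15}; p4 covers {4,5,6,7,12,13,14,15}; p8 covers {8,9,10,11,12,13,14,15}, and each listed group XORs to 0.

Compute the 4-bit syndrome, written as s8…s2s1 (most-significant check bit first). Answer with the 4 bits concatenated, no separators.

s1 (pos 1,3,5,7,9,11,13,15): 0⊕0⊕1⊕1⊕0⊕1⊕0⊕0 = 1
s2 (pos 2,3,6,7,10,11,14,15): 0⊕0⊕1⊕1⊕1⊕1⊕1⊕0 = 1
s4 (pos 4,5,6,7,12,13,14,15): 1⊕1⊕1⊕1⊕0⊕0⊕1⊕0 = 1
s8 (pos 8,9,10,11,12,13,14,15): 1⊕0⊕1⊕1⊕0⊕0⊕1⊕0 = 0
Syndrome s8…s1 = 0111 → error at position 7.

0111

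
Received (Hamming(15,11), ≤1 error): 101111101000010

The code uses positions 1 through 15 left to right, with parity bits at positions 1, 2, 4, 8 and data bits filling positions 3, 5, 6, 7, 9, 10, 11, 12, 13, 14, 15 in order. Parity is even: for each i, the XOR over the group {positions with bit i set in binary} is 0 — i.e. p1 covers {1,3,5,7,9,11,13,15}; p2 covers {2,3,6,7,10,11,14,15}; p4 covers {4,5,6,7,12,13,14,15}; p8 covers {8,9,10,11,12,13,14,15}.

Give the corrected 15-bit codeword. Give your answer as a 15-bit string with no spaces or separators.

s1 (pos 1,3,5,7,9,11,13,15): 1⊕1⊕1⊕1⊕1⊕0⊕0⊕0 = 1
s2 (pos 2,3,6,7,10,11,14,15): 0⊕1⊕1⊕1⊕0⊕0⊕1⊕0 = 0
s4 (pos 4,5,6,7,12,13,14,15): 1⊕1⊕1⊕1⊕0⊕0⊕1⊕0 = 1
s8 (pos 8,9,10,11,12,13,14,15): 0⊕1⊕0⊕0⊕0⊕0⊕1⊕0 = 0
Syndrome s8…s1 = 0101 → error at position 5.
Flip position 5: 101111101000010 → 101101101000010

101101101000010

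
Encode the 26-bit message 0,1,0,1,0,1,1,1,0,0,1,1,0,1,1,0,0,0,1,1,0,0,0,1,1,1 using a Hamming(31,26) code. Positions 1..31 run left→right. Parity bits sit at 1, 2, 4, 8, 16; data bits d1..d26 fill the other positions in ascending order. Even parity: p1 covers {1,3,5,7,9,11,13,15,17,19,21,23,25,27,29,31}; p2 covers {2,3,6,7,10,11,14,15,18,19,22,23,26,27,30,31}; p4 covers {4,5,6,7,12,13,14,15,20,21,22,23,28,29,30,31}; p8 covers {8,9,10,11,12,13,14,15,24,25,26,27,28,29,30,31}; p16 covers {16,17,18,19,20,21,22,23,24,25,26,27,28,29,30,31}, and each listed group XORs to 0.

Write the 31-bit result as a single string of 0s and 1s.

Place data at non-parity positions: p1 p2 0 p4 1 0 1 p8 0 1 1 1 0 0 1 p16 1 0 1 1 0 0 0 1 1 0 0 0 1 1 1
p1 (pos 1,3,5,7,9,11,13,15,17,19,21,23,25,27,29,31): XOR of data positions = 0⊕1⊕1⊕0⊕1⊕0⊕1⊕1⊕1⊕0⊕0⊕1⊕0⊕1⊕1 = 1
p2 (pos 2,3,6,7,10,11,14,15,18,19,22,23,26,27,30,31): XOR of data positions = 0⊕0⊕1⊕1⊕1⊕0⊕1⊕0⊕1⊕0⊕0⊕0⊕0⊕1⊕1 = 1
p4 (pos 4,5,6,7,12,13,14,15,20,21,22,23,28,29,30,31): XOR of data positions = 1⊕0⊕1⊕1⊕0⊕0⊕1⊕1⊕0⊕0⊕0⊕0⊕1⊕1⊕1 = 0
p8 (pos 8,9,10,11,12,13,14,15,24,25,26,27,28,29,30,31): XOR of data positions = 0⊕1⊕1⊕1⊕0⊕0⊕1⊕1⊕1⊕0⊕0⊕0⊕1⊕1⊕1 = 1
p16 (pos 16,17,18,19,20,21,22,23,24,25,26,27,28,29,30,31): XOR of data positions = 1⊕0⊕1⊕1⊕0⊕0⊕0⊕1⊕1⊕0⊕0⊕0⊕1⊕1⊕1 = 0
Codeword: 1100101101110010101100011000111

1100101101110010101100011000111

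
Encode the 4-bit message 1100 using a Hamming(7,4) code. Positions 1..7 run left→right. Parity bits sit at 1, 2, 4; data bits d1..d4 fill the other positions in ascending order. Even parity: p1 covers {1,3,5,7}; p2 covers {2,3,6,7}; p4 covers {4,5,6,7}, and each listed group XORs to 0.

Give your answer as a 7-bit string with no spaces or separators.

0111100

Place data at non-parity positions: p1 p2 1 p4 1 0 0
p1 (pos 1,3,5,7): XOR of data positions = 1⊕1⊕0 = 0
p2 (pos 2,3,6,7): XOR of data positions = 1⊕0⊕0 = 1
p4 (pos 4,5,6,7): XOR of data positions = 1⊕0⊕0 = 1
Codeword: 0111100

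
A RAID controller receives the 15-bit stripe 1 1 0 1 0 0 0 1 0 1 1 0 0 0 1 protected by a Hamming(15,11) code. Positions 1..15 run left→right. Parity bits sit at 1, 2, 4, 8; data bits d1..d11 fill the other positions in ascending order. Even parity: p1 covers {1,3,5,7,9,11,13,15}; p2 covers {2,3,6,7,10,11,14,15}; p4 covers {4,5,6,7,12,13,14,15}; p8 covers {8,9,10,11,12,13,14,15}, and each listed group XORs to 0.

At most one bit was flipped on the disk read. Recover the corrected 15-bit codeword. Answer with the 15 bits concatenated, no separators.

s1 (pos 1,3,5,7,9,11,13,15): 1⊕0⊕0⊕0⊕0⊕1⊕0⊕1 = 1
s2 (pos 2,3,6,7,10,11,14,15): 1⊕0⊕0⊕0⊕1⊕1⊕0⊕1 = 0
s4 (pos 4,5,6,7,12,13,14,15): 1⊕0⊕0⊕0⊕0⊕0⊕0⊕1 = 0
s8 (pos 8,9,10,11,12,13,14,15): 1⊕0⊕1⊕1⊕0⊕0⊕0⊕1 = 0
Syndrome s8…s1 = 0001 → error at position 1.
Flip position 1: 110100010110001 → 010100010110001

010100010110001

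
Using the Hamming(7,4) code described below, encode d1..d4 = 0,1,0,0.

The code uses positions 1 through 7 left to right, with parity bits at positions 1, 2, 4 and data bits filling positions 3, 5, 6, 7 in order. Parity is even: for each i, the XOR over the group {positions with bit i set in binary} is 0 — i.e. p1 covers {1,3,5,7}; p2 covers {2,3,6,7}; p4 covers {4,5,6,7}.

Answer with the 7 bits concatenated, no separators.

Place data at non-parity positions: p1 p2 0 p4 1 0 0
p1 (pos 1,3,5,7): XOR of data positions = 0⊕1⊕0 = 1
p2 (pos 2,3,6,7): XOR of data positions = 0⊕0⊕0 = 0
p4 (pos 4,5,6,7): XOR of data positions = 1⊕0⊕0 = 1
Codeword: 1001100

1001100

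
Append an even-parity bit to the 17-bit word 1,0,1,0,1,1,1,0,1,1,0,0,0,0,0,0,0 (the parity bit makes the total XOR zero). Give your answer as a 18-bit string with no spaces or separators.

XOR of the 17 data bits: 1⊕0⊕1⊕0⊕1⊕1⊕1⊕0⊕1⊕1⊕0⊕0⊕0⊕0⊕0⊕0⊕0 = 1
Parity bit = 1 (so all 18 bits XOR to 0).

101011101100000001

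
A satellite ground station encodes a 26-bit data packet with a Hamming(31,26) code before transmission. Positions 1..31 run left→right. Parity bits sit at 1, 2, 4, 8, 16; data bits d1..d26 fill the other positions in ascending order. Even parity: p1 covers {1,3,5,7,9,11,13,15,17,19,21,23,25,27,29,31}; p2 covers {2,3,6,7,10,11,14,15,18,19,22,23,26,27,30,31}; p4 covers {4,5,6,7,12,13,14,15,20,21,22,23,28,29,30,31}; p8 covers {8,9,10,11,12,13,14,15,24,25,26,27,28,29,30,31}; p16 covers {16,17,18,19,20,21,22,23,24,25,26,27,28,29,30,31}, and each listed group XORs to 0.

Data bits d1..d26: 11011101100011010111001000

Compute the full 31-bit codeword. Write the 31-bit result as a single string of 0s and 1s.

Place data at non-parity positions: p1 p2 1 p4 1 0 1 p8 1 1 0 1 1 0 0 p16 0 1 1 0 1 0 1 1 1 0 0 1 0 0 0
p1 (pos 1,3,5,7,9,11,13,15,17,19,21,23,25,27,29,31): XOR of data positions = 1⊕1⊕1⊕1⊕0⊕1⊕0⊕0⊕1⊕1⊕1⊕1⊕0⊕0⊕0 = 1
p2 (pos 2,3,6,7,10,11,14,15,18,19,22,23,26,27,30,31): XOR of data positions = 1⊕0⊕1⊕1⊕0⊕0⊕0⊕1⊕1⊕0⊕1⊕0⊕0⊕0⊕0 = 0
p4 (pos 4,5,6,7,12,13,14,15,20,21,22,23,28,29,30,31): XOR of data positions = 1⊕0⊕1⊕1⊕1⊕0⊕0⊕0⊕1⊕0⊕1⊕1⊕0⊕0⊕0 = 1
p8 (pos 8,9,10,11,12,13,14,15,24,25,26,27,28,29,30,31): XOR of data positions = 1⊕1⊕0⊕1⊕1⊕0⊕0⊕1⊕1⊕0⊕0⊕1⊕0⊕0⊕0 = 1
p16 (pos 16,17,18,19,20,21,22,23,24,25,26,27,28,29,30,31): XOR of data positions = 0⊕1⊕1⊕0⊕1⊕0⊕1⊕1⊕1⊕0⊕0⊕1⊕0⊕0⊕0 = 1
Codeword: 1011101111011001011010111001000

1011101111011001011010111001000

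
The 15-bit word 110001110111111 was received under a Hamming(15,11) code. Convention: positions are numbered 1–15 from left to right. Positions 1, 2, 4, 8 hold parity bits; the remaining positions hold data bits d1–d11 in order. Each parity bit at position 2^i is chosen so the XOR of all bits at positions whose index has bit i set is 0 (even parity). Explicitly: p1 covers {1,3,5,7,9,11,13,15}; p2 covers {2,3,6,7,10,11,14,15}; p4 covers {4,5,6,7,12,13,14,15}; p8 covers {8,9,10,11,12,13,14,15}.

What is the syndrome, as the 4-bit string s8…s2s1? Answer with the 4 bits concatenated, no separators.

s1 (pos 1,3,5,7,9,11,13,15): 1⊕0⊕0⊕1⊕0⊕1⊕1⊕1 = 1
s2 (pos 2,3,6,7,10,11,14,15): 1⊕0⊕1⊕1⊕1⊕1⊕1⊕1 = 1
s4 (pos 4,5,6,7,12,13,14,15): 0⊕0⊕1⊕1⊕1⊕1⊕1⊕1 = 0
s8 (pos 8,9,10,11,12,13,14,15): 1⊕0⊕1⊕1⊕1⊕1⊕1⊕1 = 1
Syndrome s8…s1 = 1011 → error at position 11.

1011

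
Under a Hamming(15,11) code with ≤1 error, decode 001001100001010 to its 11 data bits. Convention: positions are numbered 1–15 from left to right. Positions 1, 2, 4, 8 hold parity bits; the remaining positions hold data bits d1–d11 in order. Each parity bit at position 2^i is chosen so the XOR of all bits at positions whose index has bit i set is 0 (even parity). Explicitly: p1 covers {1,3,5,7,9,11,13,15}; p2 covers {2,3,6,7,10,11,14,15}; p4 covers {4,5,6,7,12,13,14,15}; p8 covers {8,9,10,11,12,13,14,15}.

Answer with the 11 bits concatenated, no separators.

10110001010

s1 (pos 1,3,5,7,9,11,13,15): 0⊕1⊕0⊕1⊕0⊕0⊕0⊕0 = 0
s2 (pos 2,3,6,7,10,11,14,15): 0⊕1⊕1⊕1⊕0⊕0⊕1⊕0 = 0
s4 (pos 4,5,6,7,12,13,14,15): 0⊕0⊕1⊕1⊕1⊕0⊕1⊕0 = 0
s8 (pos 8,9,10,11,12,13,14,15): 0⊕0⊕0⊕0⊕1⊕0⊕1⊕0 = 0
Syndrome s8…s1 = 0000 → no error.
Read data bits from positions 3,5,6,7,9,10,11,12,13,14,15: 10110001010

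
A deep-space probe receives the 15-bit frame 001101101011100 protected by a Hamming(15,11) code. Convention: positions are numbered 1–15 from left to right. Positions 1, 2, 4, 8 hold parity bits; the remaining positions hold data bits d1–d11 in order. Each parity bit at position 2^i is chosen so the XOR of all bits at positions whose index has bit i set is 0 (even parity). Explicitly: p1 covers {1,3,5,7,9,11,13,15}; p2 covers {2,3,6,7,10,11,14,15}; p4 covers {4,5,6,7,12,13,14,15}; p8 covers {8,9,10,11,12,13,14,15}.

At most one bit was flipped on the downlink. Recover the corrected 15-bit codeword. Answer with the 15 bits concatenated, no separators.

001111101011100

s1 (pos 1,3,5,7,9,11,13,15): 0⊕1⊕0⊕1⊕1⊕1⊕1⊕0 = 1
s2 (pos 2,3,6,7,10,11,14,15): 0⊕1⊕1⊕1⊕0⊕1⊕0⊕0 = 0
s4 (pos 4,5,6,7,12,13,14,15): 1⊕0⊕1⊕1⊕1⊕1⊕0⊕0 = 1
s8 (pos 8,9,10,11,12,13,14,15): 0⊕1⊕0⊕1⊕1⊕1⊕0⊕0 = 0
Syndrome s8…s1 = 0101 → error at position 5.
Flip position 5: 001101101011100 → 001111101011100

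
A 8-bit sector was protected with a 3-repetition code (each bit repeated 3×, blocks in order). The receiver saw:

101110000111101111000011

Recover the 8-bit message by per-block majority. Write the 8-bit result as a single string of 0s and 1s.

11011101

Block 1 (101): 2 ones → 1
Block 2 (110): 2 ones → 1
Block 3 (000): 0 ones → 0
Block 4 (111): 3 ones → 1
Block 5 (101): 2 ones → 1
Block 6 (111): 3 ones → 1
Block 7 (000): 0 ones → 0
Block 8 (011): 2 ones → 1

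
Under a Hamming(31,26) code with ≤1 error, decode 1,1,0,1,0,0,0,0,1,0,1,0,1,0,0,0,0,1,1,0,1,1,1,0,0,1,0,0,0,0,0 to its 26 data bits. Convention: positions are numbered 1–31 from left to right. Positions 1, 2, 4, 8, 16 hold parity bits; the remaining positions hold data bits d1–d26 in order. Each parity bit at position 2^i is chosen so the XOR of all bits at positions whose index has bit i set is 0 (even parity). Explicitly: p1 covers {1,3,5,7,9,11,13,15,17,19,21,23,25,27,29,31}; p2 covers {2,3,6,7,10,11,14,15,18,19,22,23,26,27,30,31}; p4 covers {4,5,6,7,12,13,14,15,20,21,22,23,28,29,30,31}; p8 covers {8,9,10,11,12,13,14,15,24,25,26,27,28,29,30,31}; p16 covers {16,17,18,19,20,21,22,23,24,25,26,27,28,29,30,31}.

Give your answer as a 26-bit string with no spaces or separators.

s1 (pos 1,3,5,7,9,11,13,15,17,19,21,23,25,27,29,31): 1⊕0⊕0⊕0⊕1⊕1⊕1⊕0⊕0⊕1⊕1⊕1⊕0⊕0⊕0⊕0 = 1
s2 (pos 2,3,6,7,10,11,14,15,18,19,22,23,26,27,30,31): 1⊕0⊕0⊕0⊕0⊕1⊕0⊕0⊕1⊕1⊕1⊕1⊕1⊕0⊕0⊕0 = 1
s4 (pos 4,5,6,7,12,13,14,15,20,21,22,23,28,29,30,31): 1⊕0⊕0⊕0⊕0⊕1⊕0⊕0⊕0⊕1⊕1⊕1⊕0⊕0⊕0⊕0 = 1
s8 (pos 8,9,10,11,12,13,14,15,24,25,26,27,28,29,30,31): 0⊕1⊕0⊕1⊕0⊕1⊕0⊕0⊕0⊕0⊕1⊕0⊕0⊕0⊕0⊕0 = 0
s16 (pos 16,17,18,19,20,21,22,23,24,25,26,27,28,29,30,31): 0⊕0⊕1⊕1⊕0⊕1⊕1⊕1⊕0⊕0⊕1⊕0⊕0⊕0⊕0⊕0 = 0
Syndrome s16…s1 = 00111 → error at position 7.
Flip position 7: 1101000010101000011011100100000 → 1101001010101000011011100100000
Read data bits from positions 3,5,6,7,9,10,11,12,13,14,15,17,18,19,20,21,22,23,24,25,26,27,28,29,30,31: 00011010100011011100100000

00011010100011011100100000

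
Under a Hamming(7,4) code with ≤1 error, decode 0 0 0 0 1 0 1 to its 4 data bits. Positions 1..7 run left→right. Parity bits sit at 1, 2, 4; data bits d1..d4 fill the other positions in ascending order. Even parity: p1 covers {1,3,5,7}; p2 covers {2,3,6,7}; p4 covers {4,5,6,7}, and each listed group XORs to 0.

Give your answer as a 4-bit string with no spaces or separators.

s1 (pos 1,3,5,7): 0⊕0⊕1⊕1 = 0
s2 (pos 2,3,6,7): 0⊕0⊕0⊕1 = 1
s4 (pos 4,5,6,7): 0⊕1⊕0⊕1 = 0
Syndrome s4…s1 = 010 → error at position 2.
Flip position 2: 0000101 → 0100101
Read data bits from positions 3,5,6,7: 0101

0101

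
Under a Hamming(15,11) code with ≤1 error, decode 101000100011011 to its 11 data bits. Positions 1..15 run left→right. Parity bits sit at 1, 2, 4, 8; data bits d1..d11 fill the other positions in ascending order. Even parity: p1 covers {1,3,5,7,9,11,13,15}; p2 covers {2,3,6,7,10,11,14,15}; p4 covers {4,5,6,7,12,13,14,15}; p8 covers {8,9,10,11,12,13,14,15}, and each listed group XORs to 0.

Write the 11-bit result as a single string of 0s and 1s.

s1 (pos 1,3,5,7,9,11,13,15): 1⊕1⊕0⊕1⊕0⊕1⊕0⊕1 = 1
s2 (pos 2,3,6,7,10,11,14,15): 0⊕1⊕0⊕1⊕0⊕1⊕1⊕1 = 1
s4 (pos 4,5,6,7,12,13,14,15): 0⊕0⊕0⊕1⊕1⊕0⊕1⊕1 = 0
s8 (pos 8,9,10,11,12,13,14,15): 0⊕0⊕0⊕1⊕1⊕0⊕1⊕1 = 0
Syndrome s8…s1 = 0011 → error at position 3.
Flip position 3: 101000100011011 → 100000100011011
Read data bits from positions 3,5,6,7,9,10,11,12,13,14,15: 00010011011

00010011011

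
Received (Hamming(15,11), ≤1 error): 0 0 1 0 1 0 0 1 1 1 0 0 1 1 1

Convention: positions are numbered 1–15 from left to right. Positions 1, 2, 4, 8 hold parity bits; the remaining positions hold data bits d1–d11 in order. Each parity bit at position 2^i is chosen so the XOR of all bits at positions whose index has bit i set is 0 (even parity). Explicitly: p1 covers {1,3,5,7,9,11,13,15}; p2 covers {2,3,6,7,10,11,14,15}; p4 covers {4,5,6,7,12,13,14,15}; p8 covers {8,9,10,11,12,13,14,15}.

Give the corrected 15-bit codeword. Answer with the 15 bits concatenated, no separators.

s1 (pos 1,3,5,7,9,11,13,15): 0⊕1⊕1⊕0⊕1⊕0⊕1⊕1 = 1
s2 (pos 2,3,6,7,10,11,14,15): 0⊕1⊕0⊕0⊕1⊕0⊕1⊕1 = 0
s4 (pos 4,5,6,7,12,13,14,15): 0⊕1⊕0⊕0⊕0⊕1⊕1⊕1 = 0
s8 (pos 8,9,10,11,12,13,14,15): 1⊕1⊕1⊕0⊕0⊕1⊕1⊕1 = 0
Syndrome s8…s1 = 0001 → error at position 1.
Flip position 1: 001010011100111 → 101010011100111

101010011100111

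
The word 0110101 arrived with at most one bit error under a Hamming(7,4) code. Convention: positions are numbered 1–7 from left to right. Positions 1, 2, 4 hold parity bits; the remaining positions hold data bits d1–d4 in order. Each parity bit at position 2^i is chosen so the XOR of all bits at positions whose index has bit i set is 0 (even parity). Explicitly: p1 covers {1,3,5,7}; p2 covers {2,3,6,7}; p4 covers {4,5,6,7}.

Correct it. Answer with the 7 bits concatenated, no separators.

0100101

s1 (pos 1,3,5,7): 0⊕1⊕1⊕1 = 1
s2 (pos 2,3,6,7): 1⊕1⊕0⊕1 = 1
s4 (pos 4,5,6,7): 0⊕1⊕0⊕1 = 0
Syndrome s4…s1 = 011 → error at position 3.
Flip position 3: 0110101 → 0100101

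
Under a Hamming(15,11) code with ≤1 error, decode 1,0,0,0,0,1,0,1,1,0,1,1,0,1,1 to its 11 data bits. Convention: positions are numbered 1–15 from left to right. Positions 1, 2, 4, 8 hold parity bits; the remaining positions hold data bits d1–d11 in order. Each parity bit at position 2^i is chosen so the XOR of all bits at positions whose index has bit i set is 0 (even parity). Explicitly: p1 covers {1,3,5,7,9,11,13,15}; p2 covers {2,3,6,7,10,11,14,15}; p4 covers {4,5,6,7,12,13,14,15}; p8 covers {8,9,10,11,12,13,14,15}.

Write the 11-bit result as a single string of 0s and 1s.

00101011011

s1 (pos 1,3,5,7,9,11,13,15): 1⊕0⊕0⊕0⊕1⊕1⊕0⊕1 = 0
s2 (pos 2,3,6,7,10,11,14,15): 0⊕0⊕1⊕0⊕0⊕1⊕1⊕1 = 0
s4 (pos 4,5,6,7,12,13,14,15): 0⊕0⊕1⊕0⊕1⊕0⊕1⊕1 = 0
s8 (pos 8,9,10,11,12,13,14,15): 1⊕1⊕0⊕1⊕1⊕0⊕1⊕1 = 0
Syndrome s8…s1 = 0000 → no error.
Read data bits from positions 3,5,6,7,9,10,11,12,13,14,15: 00101011011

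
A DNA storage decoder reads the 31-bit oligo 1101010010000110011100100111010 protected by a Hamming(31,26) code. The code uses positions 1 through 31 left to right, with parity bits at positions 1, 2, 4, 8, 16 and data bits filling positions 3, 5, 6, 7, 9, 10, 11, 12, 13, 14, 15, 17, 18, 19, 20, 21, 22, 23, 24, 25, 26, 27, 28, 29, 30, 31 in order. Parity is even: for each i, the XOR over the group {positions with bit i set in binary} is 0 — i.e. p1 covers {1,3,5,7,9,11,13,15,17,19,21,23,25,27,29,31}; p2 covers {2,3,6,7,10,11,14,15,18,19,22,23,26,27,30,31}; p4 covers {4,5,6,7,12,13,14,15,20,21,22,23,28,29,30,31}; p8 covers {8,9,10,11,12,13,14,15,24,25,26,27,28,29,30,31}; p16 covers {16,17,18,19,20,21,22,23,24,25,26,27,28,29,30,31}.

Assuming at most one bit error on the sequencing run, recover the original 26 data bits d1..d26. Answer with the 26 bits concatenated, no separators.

00101000011011100100111010

s1 (pos 1,3,5,7,9,11,13,15,17,19,21,23,25,27,29,31): 1⊕0⊕0⊕0⊕1⊕0⊕0⊕1⊕0⊕1⊕0⊕1⊕0⊕1⊕0⊕0 = 0
s2 (pos 2,3,6,7,10,11,14,15,18,19,22,23,26,27,30,31): 1⊕0⊕1⊕0⊕0⊕0⊕1⊕1⊕1⊕1⊕0⊕1⊕1⊕1⊕1⊕0 = 0
s4 (pos 4,5,6,7,12,13,14,15,20,21,22,23,28,29,30,31): 1⊕0⊕1⊕0⊕0⊕0⊕1⊕1⊕1⊕0⊕0⊕1⊕1⊕0⊕1⊕0 = 0
s8 (pos 8,9,10,11,12,13,14,15,24,25,26,27,28,29,30,31): 0⊕1⊕0⊕0⊕0⊕0⊕1⊕1⊕0⊕0⊕1⊕1⊕1⊕0⊕1⊕0 = 1
s16 (pos 16,17,18,19,20,21,22,23,24,25,26,27,28,29,30,31): 0⊕0⊕1⊕1⊕1⊕0⊕0⊕1⊕0⊕0⊕1⊕1⊕1⊕0⊕1⊕0 = 0
Syndrome s16…s1 = 01000 → error at position 8.
Flip position 8: 1101010010000110011100100111010 → 1101010110000110011100100111010
Read data bits from positions 3,5,6,7,9,10,11,12,13,14,15,17,18,19,20,21,22,23,24,25,26,27,28,29,30,31: 00101000011011100100111010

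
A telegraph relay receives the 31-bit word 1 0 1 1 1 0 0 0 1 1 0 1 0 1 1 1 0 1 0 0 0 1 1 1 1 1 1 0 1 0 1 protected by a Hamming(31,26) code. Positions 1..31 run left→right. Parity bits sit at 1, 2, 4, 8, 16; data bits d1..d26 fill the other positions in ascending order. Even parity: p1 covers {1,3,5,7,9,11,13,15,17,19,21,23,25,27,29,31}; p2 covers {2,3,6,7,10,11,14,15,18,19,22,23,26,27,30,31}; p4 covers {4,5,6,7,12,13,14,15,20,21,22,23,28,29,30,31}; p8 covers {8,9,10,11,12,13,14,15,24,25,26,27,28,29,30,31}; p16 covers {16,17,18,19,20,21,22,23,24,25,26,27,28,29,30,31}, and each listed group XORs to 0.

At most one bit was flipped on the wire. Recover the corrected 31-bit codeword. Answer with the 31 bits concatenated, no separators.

s1 (pos 1,3,5,7,9,11,13,15,17,19,21,23,25,27,29,31): 1⊕1⊕1⊕0⊕1⊕0⊕0⊕1⊕0⊕0⊕0⊕1⊕1⊕1⊕1⊕1 = 0
s2 (pos 2,3,6,7,10,11,14,15,18,19,22,23,26,27,30,31): 0⊕1⊕0⊕0⊕1⊕0⊕1⊕1⊕1⊕0⊕1⊕1⊕1⊕1⊕0⊕1 = 0
s4 (pos 4,5,6,7,12,13,14,15,20,21,22,23,28,29,30,31): 1⊕1⊕0⊕0⊕1⊕0⊕1⊕1⊕0⊕0⊕1⊕1⊕0⊕1⊕0⊕1 = 1
s8 (pos 8,9,10,11,12,13,14,15,24,25,26,27,28,29,30,31): 0⊕1⊕1⊕0⊕1⊕0⊕1⊕1⊕1⊕1⊕1⊕1⊕0⊕1⊕0⊕1 = 1
s16 (pos 16,17,18,19,20,21,22,23,24,25,26,27,28,29,30,31): 1⊕0⊕1⊕0⊕0⊕0⊕1⊕1⊕1⊕1⊕1⊕1⊕0⊕1⊕0⊕1 = 0
Syndrome s16…s1 = 01100 → error at position 12.
Flip position 12: 1011100011010111010001111110101 → 1011100011000111010001111110101

1011100011000111010001111110101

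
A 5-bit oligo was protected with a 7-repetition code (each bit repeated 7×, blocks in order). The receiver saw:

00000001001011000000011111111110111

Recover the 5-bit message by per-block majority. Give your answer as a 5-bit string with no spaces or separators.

Block 1 (0000000): 0 ones → 0
Block 2 (1001011): 4 ones → 1
Block 3 (0000000): 0 ones → 0
Block 4 (1111111): 7 ones → 1
Block 5 (1110111): 6 ones → 1

01011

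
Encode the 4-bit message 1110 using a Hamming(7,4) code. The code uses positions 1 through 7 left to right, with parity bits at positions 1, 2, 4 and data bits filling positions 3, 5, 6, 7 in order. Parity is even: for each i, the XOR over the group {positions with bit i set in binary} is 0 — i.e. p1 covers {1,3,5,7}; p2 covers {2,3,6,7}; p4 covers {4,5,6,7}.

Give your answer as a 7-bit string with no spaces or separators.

Place data at non-parity positions: p1 p2 1 p4 1 1 0
p1 (pos 1,3,5,7): XOR of data positions = 1⊕1⊕0 = 0
p2 (pos 2,3,6,7): XOR of data positions = 1⊕1⊕0 = 0
p4 (pos 4,5,6,7): XOR of data positions = 1⊕1⊕0 = 0
Codeword: 0010110

0010110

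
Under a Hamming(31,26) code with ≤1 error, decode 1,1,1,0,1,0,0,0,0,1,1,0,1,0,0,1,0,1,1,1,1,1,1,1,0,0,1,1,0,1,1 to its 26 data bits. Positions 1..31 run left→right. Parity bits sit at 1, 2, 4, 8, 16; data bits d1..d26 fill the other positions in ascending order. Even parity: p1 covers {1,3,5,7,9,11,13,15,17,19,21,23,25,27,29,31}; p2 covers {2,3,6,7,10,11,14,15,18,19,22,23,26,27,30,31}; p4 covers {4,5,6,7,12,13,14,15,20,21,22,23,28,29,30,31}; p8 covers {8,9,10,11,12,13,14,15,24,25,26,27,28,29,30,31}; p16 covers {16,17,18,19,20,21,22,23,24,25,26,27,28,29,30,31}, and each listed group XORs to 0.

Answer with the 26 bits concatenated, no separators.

11100110100011111110011011

s1 (pos 1,3,5,7,9,11,13,15,17,19,21,23,25,27,29,31): 1⊕1⊕1⊕0⊕0⊕1⊕1⊕0⊕0⊕1⊕1⊕1⊕0⊕1⊕0⊕1 = 0
s2 (pos 2,3,6,7,10,11,14,15,18,19,22,23,26,27,30,31): 1⊕1⊕0⊕0⊕1⊕1⊕0⊕0⊕1⊕1⊕1⊕1⊕0⊕1⊕1⊕1 = 1
s4 (pos 4,5,6,7,12,13,14,15,20,21,22,23,28,29,30,31): 0⊕1⊕0⊕0⊕0⊕1⊕0⊕0⊕1⊕1⊕1⊕1⊕1⊕0⊕1⊕1 = 1
s8 (pos 8,9,10,11,12,13,14,15,24,25,26,27,28,29,30,31): 0⊕0⊕1⊕1⊕0⊕1⊕0⊕0⊕1⊕0⊕0⊕1⊕1⊕0⊕1⊕1 = 0
s16 (pos 16,17,18,19,20,21,22,23,24,25,26,27,28,29,30,31): 1⊕0⊕1⊕1⊕1⊕1⊕1⊕1⊕1⊕0⊕0⊕1⊕1⊕0⊕1⊕1 = 0
Syndrome s16…s1 = 00110 → error at position 6.
Flip position 6: 1110100001101001011111110011011 → 1110110001101001011111110011011
Read data bits from positions 3,5,6,7,9,10,11,12,13,14,15,17,18,19,20,21,22,23,24,25,26,27,28,29,30,31: 11100110100011111110011011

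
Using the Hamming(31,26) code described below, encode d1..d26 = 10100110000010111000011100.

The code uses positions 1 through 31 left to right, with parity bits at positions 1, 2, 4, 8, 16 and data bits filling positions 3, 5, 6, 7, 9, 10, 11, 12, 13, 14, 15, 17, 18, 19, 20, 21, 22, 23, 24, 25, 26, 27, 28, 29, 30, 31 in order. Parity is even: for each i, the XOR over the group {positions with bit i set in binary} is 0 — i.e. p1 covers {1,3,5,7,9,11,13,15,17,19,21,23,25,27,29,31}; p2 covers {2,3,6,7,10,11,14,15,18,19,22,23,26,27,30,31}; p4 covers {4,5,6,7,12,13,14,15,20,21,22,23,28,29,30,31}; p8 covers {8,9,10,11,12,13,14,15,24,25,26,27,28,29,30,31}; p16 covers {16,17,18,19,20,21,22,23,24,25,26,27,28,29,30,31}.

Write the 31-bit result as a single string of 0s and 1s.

1110010101100001010111000011100

Place data at non-parity positions: p1 p2 1 p4 0 1 0 p8 0 1 1 0 0 0 0 p16 0 1 0 1 1 1 0 0 0 0 1 1 1 0 0
p1 (pos 1,3,5,7,9,11,13,15,17,19,21,23,25,27,29,31): XOR of data positions = 1⊕0⊕0⊕0⊕1⊕0⊕0⊕0⊕0⊕1⊕0⊕0⊕1⊕1⊕0 = 1
p2 (pos 2,3,6,7,10,11,14,15,18,19,22,23,26,27,30,31): XOR of data positions = 1⊕1⊕0⊕1⊕1⊕0⊕0⊕1⊕0⊕1⊕0⊕0⊕1⊕0⊕0 = 1
p4 (pos 4,5,6,7,12,13,14,15,20,21,22,23,28,29,30,31): XOR of data positions = 0⊕1⊕0⊕0⊕0⊕0⊕0⊕1⊕1⊕1⊕0⊕1⊕1⊕0⊕0 = 0
p8 (pos 8,9,10,11,12,13,14,15,24,25,26,27,28,29,30,31): XOR of data positions = 0⊕1⊕1⊕0⊕0⊕0⊕0⊕0⊕0⊕0⊕1⊕1⊕1⊕0⊕0 = 1
p16 (pos 16,17,18,19,20,21,22,23,24,25,26,27,28,29,30,31): XOR of data positions = 0⊕1⊕0⊕1⊕1⊕1⊕0⊕0⊕0⊕0⊕1⊕1⊕1⊕0⊕0 = 1
Codeword: 1110010101100001010111000011100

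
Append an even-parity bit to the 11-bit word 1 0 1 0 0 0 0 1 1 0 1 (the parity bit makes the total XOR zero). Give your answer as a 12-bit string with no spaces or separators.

XOR of the 11 data bits: 1⊕0⊕1⊕0⊕0⊕0⊕0⊕1⊕1⊕0⊕1 = 1
Parity bit = 1 (so all 12 bits XOR to 0).

101000011011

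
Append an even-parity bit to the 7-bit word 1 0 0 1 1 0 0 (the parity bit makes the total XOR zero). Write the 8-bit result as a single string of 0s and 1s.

10011001

XOR of the 7 data bits: 1⊕0⊕0⊕1⊕1⊕0⊕0 = 1
Parity bit = 1 (so all 8 bits XOR to 0).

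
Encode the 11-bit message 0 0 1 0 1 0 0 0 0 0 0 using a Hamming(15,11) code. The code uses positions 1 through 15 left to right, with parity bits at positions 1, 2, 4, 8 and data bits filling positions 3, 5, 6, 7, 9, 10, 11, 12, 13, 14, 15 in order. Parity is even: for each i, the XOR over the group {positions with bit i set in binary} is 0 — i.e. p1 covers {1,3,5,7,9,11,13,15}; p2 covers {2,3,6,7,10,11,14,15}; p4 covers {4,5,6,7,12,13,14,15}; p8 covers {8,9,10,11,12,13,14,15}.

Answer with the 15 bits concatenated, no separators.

110101011000000

Place data at non-parity positions: p1 p2 0 p4 0 1 0 p8 1 0 0 0 0 0 0
p1 (pos 1,3,5,7,9,11,13,15): XOR of data positions = 0⊕0⊕0⊕1⊕0⊕0⊕0 = 1
p2 (pos 2,3,6,7,10,11,14,15): XOR of data positions = 0⊕1⊕0⊕0⊕0⊕0⊕0 = 1
p4 (pos 4,5,6,7,12,13,14,15): XOR of data positions = 0⊕1⊕0⊕0⊕0⊕0⊕0 = 1
p8 (pos 8,9,10,11,12,13,14,15): XOR of data positions = 1⊕0⊕0⊕0⊕0⊕0⊕0 = 1
Codeword: 110101011000000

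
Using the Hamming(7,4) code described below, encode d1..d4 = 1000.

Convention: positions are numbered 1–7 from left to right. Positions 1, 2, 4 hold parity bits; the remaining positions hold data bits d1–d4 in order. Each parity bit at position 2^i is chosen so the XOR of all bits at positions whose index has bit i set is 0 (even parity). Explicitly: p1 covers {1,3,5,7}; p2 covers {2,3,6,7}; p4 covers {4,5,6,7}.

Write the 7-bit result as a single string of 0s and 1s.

Place data at non-parity positions: p1 p2 1 p4 0 0 0
p1 (pos 1,3,5,7): XOR of data positions = 1⊕0⊕0 = 1
p2 (pos 2,3,6,7): XOR of data positions = 1⊕0⊕0 = 1
p4 (pos 4,5,6,7): XOR of data positions = 0⊕0⊕0 = 0
Codeword: 1110000

1110000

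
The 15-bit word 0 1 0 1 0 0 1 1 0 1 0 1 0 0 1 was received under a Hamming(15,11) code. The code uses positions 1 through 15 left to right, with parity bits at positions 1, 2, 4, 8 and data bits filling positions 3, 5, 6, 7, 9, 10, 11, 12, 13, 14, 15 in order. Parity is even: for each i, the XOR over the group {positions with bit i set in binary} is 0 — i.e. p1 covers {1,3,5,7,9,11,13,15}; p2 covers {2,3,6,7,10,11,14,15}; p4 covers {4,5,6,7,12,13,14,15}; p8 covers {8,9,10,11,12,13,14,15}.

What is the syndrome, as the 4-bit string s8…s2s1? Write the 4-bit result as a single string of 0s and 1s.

0000

s1 (pos 1,3,5,7,9,11,13,15): 0⊕0⊕0⊕1⊕0⊕0⊕0⊕1 = 0
s2 (pos 2,3,6,7,10,11,14,15): 1⊕0⊕0⊕1⊕1⊕0⊕0⊕1 = 0
s4 (pos 4,5,6,7,12,13,14,15): 1⊕0⊕0⊕1⊕1⊕0⊕0⊕1 = 0
s8 (pos 8,9,10,11,12,13,14,15): 1⊕0⊕1⊕0⊕1⊕0⊕0⊕1 = 0
Syndrome s8…s1 = 0000 → no error.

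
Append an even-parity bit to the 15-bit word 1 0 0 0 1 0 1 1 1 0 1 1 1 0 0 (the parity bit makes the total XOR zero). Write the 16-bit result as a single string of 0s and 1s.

1000101110111000

XOR of the 15 data bits: 1⊕0⊕0⊕0⊕1⊕0⊕1⊕1⊕1⊕0⊕1⊕1⊕1⊕0⊕0 = 0
Parity bit = 0 (so all 16 bits XOR to 0).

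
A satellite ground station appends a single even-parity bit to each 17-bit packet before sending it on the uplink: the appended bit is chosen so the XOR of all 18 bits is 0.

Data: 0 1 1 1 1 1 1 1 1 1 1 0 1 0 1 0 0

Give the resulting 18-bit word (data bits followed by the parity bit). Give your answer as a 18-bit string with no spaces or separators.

011111111110101000

XOR of the 17 data bits: 0⊕1⊕1⊕1⊕1⊕1⊕1⊕1⊕1⊕1⊕1⊕0⊕1⊕0⊕1⊕0⊕0 = 0
Parity bit = 0 (so all 18 bits XOR to 0).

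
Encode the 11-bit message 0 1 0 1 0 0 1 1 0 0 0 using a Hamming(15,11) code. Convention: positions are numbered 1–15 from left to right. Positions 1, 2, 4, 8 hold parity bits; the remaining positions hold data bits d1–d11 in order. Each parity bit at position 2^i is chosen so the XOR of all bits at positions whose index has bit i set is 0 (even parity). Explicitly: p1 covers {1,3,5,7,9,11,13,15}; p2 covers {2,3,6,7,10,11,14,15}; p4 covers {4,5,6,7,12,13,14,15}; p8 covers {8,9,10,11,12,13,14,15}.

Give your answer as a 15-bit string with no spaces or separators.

100110100011000

Place data at non-parity positions: p1 p2 0 p4 1 0 1 p8 0 0 1 1 0 0 0
p1 (pos 1,3,5,7,9,11,13,15): XOR of data positions = 0⊕1⊕1⊕0⊕1⊕0⊕0 = 1
p2 (pos 2,3,6,7,10,11,14,15): XOR of data positions = 0⊕0⊕1⊕0⊕1⊕0⊕0 = 0
p4 (pos 4,5,6,7,12,13,14,15): XOR of data positions = 1⊕0⊕1⊕1⊕0⊕0⊕0 = 1
p8 (pos 8,9,10,11,12,13,14,15): XOR of data positions = 0⊕0⊕1⊕1⊕0⊕0⊕0 = 0
Codeword: 100110100011000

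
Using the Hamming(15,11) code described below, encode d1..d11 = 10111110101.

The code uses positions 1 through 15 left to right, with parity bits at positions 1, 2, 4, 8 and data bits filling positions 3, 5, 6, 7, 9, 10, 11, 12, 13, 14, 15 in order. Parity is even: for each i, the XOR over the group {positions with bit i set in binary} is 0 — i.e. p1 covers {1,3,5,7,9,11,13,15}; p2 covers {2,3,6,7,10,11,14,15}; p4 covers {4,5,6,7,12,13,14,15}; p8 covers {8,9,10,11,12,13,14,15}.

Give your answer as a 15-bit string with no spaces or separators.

001001111110101

Place data at non-parity positions: p1 p2 1 p4 0 1 1 p8 1 1 1 0 1 0 1
p1 (pos 1,3,5,7,9,11,13,15): XOR of data positions = 1⊕0⊕1⊕1⊕1⊕1⊕1 = 0
p2 (pos 2,3,6,7,10,11,14,15): XOR of data positions = 1⊕1⊕1⊕1⊕1⊕0⊕1 = 0
p4 (pos 4,5,6,7,12,13,14,15): XOR of data positions = 0⊕1⊕1⊕0⊕1⊕0⊕1 = 0
p8 (pos 8,9,10,11,12,13,14,15): XOR of data positions = 1⊕1⊕1⊕0⊕1⊕0⊕1 = 1
Codeword: 001001111110101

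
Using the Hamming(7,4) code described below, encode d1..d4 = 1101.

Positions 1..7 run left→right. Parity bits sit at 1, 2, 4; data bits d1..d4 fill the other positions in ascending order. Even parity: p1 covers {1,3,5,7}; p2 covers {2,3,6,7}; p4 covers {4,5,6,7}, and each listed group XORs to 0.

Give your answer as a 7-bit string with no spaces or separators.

1010101

Place data at non-parity positions: p1 p2 1 p4 1 0 1
p1 (pos 1,3,5,7): XOR of data positions = 1⊕1⊕1 = 1
p2 (pos 2,3,6,7): XOR of data positions = 1⊕0⊕1 = 0
p4 (pos 4,5,6,7): XOR of data positions = 1⊕0⊕1 = 0
Codeword: 1010101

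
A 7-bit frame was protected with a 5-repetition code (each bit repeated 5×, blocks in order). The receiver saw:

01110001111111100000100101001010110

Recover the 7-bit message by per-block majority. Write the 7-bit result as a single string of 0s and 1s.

1110001

Block 1 (01110): 3 ones → 1
Block 2 (00111): 3 ones → 1
Block 3 (11111): 5 ones → 1
Block 4 (00000): 0 ones → 0
Block 5 (10010): 2 ones → 0
Block 6 (10010): 2 ones → 0
Block 7 (10110): 3 ones → 1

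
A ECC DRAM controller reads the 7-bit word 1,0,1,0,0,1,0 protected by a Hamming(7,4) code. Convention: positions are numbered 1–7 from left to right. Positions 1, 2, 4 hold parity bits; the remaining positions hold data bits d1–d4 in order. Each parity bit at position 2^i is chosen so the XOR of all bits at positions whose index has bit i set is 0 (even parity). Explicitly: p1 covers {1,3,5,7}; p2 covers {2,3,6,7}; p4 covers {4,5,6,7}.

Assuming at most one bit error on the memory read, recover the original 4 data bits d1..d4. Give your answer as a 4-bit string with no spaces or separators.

s1 (pos 1,3,5,7): 1⊕1⊕0⊕0 = 0
s2 (pos 2,3,6,7): 0⊕1⊕1⊕0 = 0
s4 (pos 4,5,6,7): 0⊕0⊕1⊕0 = 1
Syndrome s4…s1 = 100 → error at position 4.
Flip position 4: 1010010 → 1011010
Read data bits from positions 3,5,6,7: 1010

1010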